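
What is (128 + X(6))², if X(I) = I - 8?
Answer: 15876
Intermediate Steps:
X(I) = -8 + I
(128 + X(6))² = (128 + (-8 + 6))² = (128 - 2)² = 126² = 15876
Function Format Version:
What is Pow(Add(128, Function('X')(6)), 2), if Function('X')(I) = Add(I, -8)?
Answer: 15876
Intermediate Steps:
Function('X')(I) = Add(-8, I)
Pow(Add(128, Function('X')(6)), 2) = Pow(Add(128, Add(-8, 6)), 2) = Pow(Add(128, -2), 2) = Pow(126, 2) = 15876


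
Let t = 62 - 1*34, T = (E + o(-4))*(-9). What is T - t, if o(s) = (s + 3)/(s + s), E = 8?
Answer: -809/8 ≈ -101.13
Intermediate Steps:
o(s) = (3 + s)/(2*s) (o(s) = (3 + s)/((2*s)) = (3 + s)*(1/(2*s)) = (3 + s)/(2*s))
T = -585/8 (T = (8 + (1/2)*(3 - 4)/(-4))*(-9) = (8 + (1/2)*(-1/4)*(-1))*(-9) = (8 + 1/8)*(-9) = (65/8)*(-9) = -585/8 ≈ -73.125)
t = 28 (t = 62 - 34 = 28)
T - t = -585/8 - 1*28 = -585/8 - 28 = -809/8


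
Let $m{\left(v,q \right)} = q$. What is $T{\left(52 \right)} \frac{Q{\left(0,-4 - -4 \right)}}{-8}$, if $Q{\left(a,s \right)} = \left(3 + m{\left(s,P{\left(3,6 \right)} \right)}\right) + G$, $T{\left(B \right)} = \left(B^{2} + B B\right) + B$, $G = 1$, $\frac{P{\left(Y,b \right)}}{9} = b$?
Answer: $-39585$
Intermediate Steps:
$P{\left(Y,b \right)} = 9 b$
$T{\left(B \right)} = B + 2 B^{2}$ ($T{\left(B \right)} = \left(B^{2} + B^{2}\right) + B = 2 B^{2} + B = B + 2 B^{2}$)
$Q{\left(a,s \right)} = 58$ ($Q{\left(a,s \right)} = \left(3 + 9 \cdot 6\right) + 1 = \left(3 + 54\right) + 1 = 57 + 1 = 58$)
$T{\left(52 \right)} \frac{Q{\left(0,-4 - -4 \right)}}{-8} = 52 \left(1 + 2 \cdot 52\right) \frac{58}{-8} = 52 \left(1 + 104\right) 58 \left(- \frac{1}{8}\right) = 52 \cdot 105 \left(- \frac{29}{4}\right) = 5460 \left(- \frac{29}{4}\right) = -39585$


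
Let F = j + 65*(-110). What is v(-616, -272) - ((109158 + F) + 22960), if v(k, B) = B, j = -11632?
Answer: -113608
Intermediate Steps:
F = -18782 (F = -11632 + 65*(-110) = -11632 - 7150 = -18782)
v(-616, -272) - ((109158 + F) + 22960) = -272 - ((109158 - 18782) + 22960) = -272 - (90376 + 22960) = -272 - 1*113336 = -272 - 113336 = -113608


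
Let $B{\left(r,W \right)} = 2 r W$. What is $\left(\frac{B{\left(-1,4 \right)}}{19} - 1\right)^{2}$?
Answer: $\frac{729}{361} \approx 2.0194$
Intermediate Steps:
$B{\left(r,W \right)} = 2 W r$
$\left(\frac{B{\left(-1,4 \right)}}{19} - 1\right)^{2} = \left(\frac{2 \cdot 4 \left(-1\right)}{19} - 1\right)^{2} = \left(\left(-8\right) \frac{1}{19} - 1\right)^{2} = \left(- \frac{8}{19} - 1\right)^{2} = \left(- \frac{27}{19}\right)^{2} = \frac{729}{361}$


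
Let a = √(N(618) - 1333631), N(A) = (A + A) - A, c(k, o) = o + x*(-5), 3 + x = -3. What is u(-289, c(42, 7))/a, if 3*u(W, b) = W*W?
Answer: -83521*I*√1333013/3999039 ≈ -24.113*I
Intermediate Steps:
x = -6 (x = -3 - 3 = -6)
c(k, o) = 30 + o (c(k, o) = o - 6*(-5) = o + 30 = 30 + o)
N(A) = A (N(A) = 2*A - A = A)
u(W, b) = W²/3 (u(W, b) = (W*W)/3 = W²/3)
a = I*√1333013 (a = √(618 - 1333631) = √(-1333013) = I*√1333013 ≈ 1154.6*I)
u(-289, c(42, 7))/a = ((⅓)*(-289)²)/((I*√1333013)) = ((⅓)*83521)*(-I*√1333013/1333013) = 83521*(-I*√1333013/1333013)/3 = -83521*I*√1333013/3999039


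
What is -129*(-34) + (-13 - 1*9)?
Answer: 4364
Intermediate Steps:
-129*(-34) + (-13 - 1*9) = 4386 + (-13 - 9) = 4386 - 22 = 4364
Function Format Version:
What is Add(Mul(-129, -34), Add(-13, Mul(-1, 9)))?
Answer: 4364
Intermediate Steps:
Add(Mul(-129, -34), Add(-13, Mul(-1, 9))) = Add(4386, Add(-13, -9)) = Add(4386, -22) = 4364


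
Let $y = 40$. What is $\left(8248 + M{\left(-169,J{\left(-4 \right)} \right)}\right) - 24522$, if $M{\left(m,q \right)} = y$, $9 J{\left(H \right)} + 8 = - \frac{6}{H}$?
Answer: $-16234$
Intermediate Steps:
$J{\left(H \right)} = - \frac{8}{9} - \frac{2}{3 H}$ ($J{\left(H \right)} = - \frac{8}{9} + \frac{\left(-6\right) \frac{1}{H}}{9} = - \frac{8}{9} - \frac{2}{3 H}$)
$M{\left(m,q \right)} = 40$
$\left(8248 + M{\left(-169,J{\left(-4 \right)} \right)}\right) - 24522 = \left(8248 + 40\right) - 24522 = 8288 - 24522 = -16234$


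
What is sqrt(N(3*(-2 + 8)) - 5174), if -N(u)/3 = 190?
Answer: 4*I*sqrt(359) ≈ 75.789*I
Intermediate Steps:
N(u) = -570 (N(u) = -3*190 = -570)
sqrt(N(3*(-2 + 8)) - 5174) = sqrt(-570 - 5174) = sqrt(-5744) = 4*I*sqrt(359)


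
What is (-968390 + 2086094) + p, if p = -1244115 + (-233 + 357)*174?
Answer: -104835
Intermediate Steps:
p = -1222539 (p = -1244115 + 124*174 = -1244115 + 21576 = -1222539)
(-968390 + 2086094) + p = (-968390 + 2086094) - 1222539 = 1117704 - 1222539 = -104835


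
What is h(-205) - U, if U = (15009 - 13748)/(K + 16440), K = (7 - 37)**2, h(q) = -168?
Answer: -2914381/17340 ≈ -168.07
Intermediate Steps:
K = 900 (K = (-30)**2 = 900)
U = 1261/17340 (U = (15009 - 13748)/(900 + 16440) = 1261/17340 ≈ 0.072722)
h(-205) - U = -168 - 1*1261/17340 = -168 - 1261/17340 = -2914381/17340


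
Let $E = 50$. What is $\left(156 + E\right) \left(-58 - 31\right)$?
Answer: $-18334$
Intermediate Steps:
$\left(156 + E\right) \left(-58 - 31\right) = \left(156 + 50\right) \left(-58 - 31\right) = 206 \left(-89\right) = -18334$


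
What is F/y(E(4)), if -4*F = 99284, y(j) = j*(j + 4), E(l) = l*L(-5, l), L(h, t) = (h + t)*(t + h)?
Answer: -24821/32 ≈ -775.66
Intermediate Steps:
L(h, t) = (h + t)**2 (L(h, t) = (h + t)*(h + t) = (h + t)**2)
E(l) = l*(-5 + l)**2
y(j) = j*(4 + j)
F = -24821 (F = -1/4*99284 = -24821)
F/y(E(4)) = -24821*1/(4*(-5 + 4)**2*(4 + 4*(-5 + 4)**2)) = -24821*1/(4*(4 + 4*(-1)**2)) = -24821*1/(4*(4 + 4*1)) = -24821*1/(4*(4 + 4)) = -24821/(4*8) = -24821/32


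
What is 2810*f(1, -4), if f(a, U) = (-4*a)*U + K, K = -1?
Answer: 42150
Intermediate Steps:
f(a, U) = -1 - 4*U*a (f(a, U) = (-4*a)*U - 1 = -4*U*a - 1 = -1 - 4*U*a)
2810*f(1, -4) = 2810*(-1 - 4*(-4)*1) = 2810*(-1 + 16) = 2810*15 = 42150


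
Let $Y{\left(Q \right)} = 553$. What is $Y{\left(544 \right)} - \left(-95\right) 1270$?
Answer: $121203$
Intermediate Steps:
$Y{\left(544 \right)} - \left(-95\right) 1270 = 553 - \left(-95\right) 1270 = 553 - -120650 = 553 + 120650 = 121203$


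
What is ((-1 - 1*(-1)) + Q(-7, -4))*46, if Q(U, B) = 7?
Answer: 322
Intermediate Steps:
((-1 - 1*(-1)) + Q(-7, -4))*46 = ((-1 - 1*(-1)) + 7)*46 = ((-1 + 1) + 7)*46 = (0 + 7)*46 = 7*46 = 322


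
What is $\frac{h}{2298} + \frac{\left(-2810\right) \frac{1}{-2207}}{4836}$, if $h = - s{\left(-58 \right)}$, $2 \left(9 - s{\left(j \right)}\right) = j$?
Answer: $- \frac{33259883}{2043889458} \approx -0.016273$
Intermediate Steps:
$s{\left(j \right)} = 9 - \frac{j}{2}$
$h = -38$ ($h = - (9 - -29) = - (9 + 29) = \left(-1\right) 38 = -38$)
$\frac{h}{2298} + \frac{\left(-2810\right) \frac{1}{-2207}}{4836} = - \frac{38}{2298} + \frac{\left(-2810\right) \frac{1}{-2207}}{4836} = \left(-38\right) \frac{1}{2298} + \left(-2810\right) \left(- \frac{1}{2207}\right) \frac{1}{4836} = - \frac{19}{1149} + \frac{2810}{2207} \cdot \frac{1}{4836} = - \frac{19}{1149} + \frac{1405}{5336526} = - \frac{33259883}{2043889458}$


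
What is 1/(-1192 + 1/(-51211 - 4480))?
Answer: -55691/66383673 ≈ -0.00083893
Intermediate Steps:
1/(-1192 + 1/(-51211 - 4480)) = 1/(-1192 + 1/(-55691)) = 1/(-1192 - 1/55691) = 1/(-66383673/55691) = -55691/66383673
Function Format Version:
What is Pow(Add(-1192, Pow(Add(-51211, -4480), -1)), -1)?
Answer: Rational(-55691, 66383673) ≈ -0.00083893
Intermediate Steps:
Pow(Add(-1192, Pow(Add(-51211, -4480), -1)), -1) = Pow(Add(-1192, Pow(-55691, -1)), -1) = Pow(Add(-1192, Rational(-1, 55691)), -1) = Pow(Rational(-66383673, 55691), -1) = Rational(-55691, 66383673)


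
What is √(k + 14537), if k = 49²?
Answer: 3*√1882 ≈ 130.15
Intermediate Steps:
k = 2401
√(k + 14537) = √(2401 + 14537) = √16938 = 3*√1882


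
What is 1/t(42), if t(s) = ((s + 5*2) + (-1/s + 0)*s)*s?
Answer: 1/2142 ≈ 0.00046685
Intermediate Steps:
t(s) = s*(9 + s) (t(s) = ((s + 10) + (-1/s)*s)*s = ((10 + s) - 1)*s = (9 + s)*s = s*(9 + s))
1/t(42) = 1/(42*(9 + 42)) = 1/(42*51) = 1/2142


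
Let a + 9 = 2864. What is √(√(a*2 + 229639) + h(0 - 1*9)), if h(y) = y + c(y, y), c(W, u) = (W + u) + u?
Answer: √(-36 + √235349) ≈ 21.193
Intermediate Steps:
a = 2855 (a = -9 + 2864 = 2855)
c(W, u) = W + 2*u
h(y) = 4*y (h(y) = y + (y + 2*y) = y + 3*y = 4*y)
√(√(a*2 + 229639) + h(0 - 1*9)) = √(√(2855*2 + 229639) + 4*(0 - 1*9)) = √(√(5710 + 229639) + 4*(0 - 9)) = √(√235349 + 4*(-9)) = √(√235349 - 36) = √(-36 + √235349)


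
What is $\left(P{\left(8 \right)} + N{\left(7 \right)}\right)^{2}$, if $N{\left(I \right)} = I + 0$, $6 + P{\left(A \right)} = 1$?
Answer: $4$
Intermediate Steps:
$P{\left(A \right)} = -5$ ($P{\left(A \right)} = -6 + 1 = -5$)
$N{\left(I \right)} = I$
$\left(P{\left(8 \right)} + N{\left(7 \right)}\right)^{2} = \left(-5 + 7\right)^{2} = 2^{2} = 4$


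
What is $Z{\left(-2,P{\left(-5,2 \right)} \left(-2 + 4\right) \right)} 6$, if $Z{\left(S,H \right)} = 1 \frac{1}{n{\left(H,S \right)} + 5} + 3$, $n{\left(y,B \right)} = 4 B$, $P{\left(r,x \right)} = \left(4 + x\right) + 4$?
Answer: $16$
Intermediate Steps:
$P{\left(r,x \right)} = 8 + x$
$Z{\left(S,H \right)} = 3 + \frac{1}{5 + 4 S}$ ($Z{\left(S,H \right)} = 1 \frac{1}{4 S + 5} + 3 = 1 \frac{1}{5 + 4 S} + 3 = \frac{1}{5 + 4 S} + 3 = 3 + \frac{1}{5 + 4 S}$)
$Z{\left(-2,P{\left(-5,2 \right)} \left(-2 + 4\right) \right)} 6 = \frac{4 \left(4 + 3 \left(-2\right)\right)}{5 + 4 \left(-2\right)} 6 = \frac{4 \left(4 - 6\right)}{5 - 8} \cdot 6 = 4 \frac{1}{-3} \left(-2\right) 6 = 4 \left(- \frac{1}{3}\right) \left(-2\right) 6 = \frac{8}{3} \cdot 6 = 16$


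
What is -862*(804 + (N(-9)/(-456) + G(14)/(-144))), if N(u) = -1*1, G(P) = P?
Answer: -236994401/342 ≈ -6.9297e+5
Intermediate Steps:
N(u) = -1
-862*(804 + (N(-9)/(-456) + G(14)/(-144))) = -862*(804 + (-1/(-456) + 14/(-144))) = -862*(804 + (-1*(-1/456) + 14*(-1/144))) = -862*(804 + (1/456 - 7/72)) = -862*(804 - 65/684) = -862*549871/684 = -236994401/342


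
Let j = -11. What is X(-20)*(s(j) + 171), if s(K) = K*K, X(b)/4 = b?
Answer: -23360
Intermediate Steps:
X(b) = 4*b
s(K) = K²
X(-20)*(s(j) + 171) = (4*(-20))*((-11)² + 171) = -80*(121 + 171) = -80*292 = -23360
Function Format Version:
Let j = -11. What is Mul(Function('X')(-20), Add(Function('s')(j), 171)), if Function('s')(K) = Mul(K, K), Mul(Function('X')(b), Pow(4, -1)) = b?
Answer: -23360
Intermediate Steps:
Function('X')(b) = Mul(4, b)
Function('s')(K) = Pow(K, 2)
Mul(Function('X')(-20), Add(Function('s')(j), 171)) = Mul(Mul(4, -20), Add(Pow(-11, 2), 171)) = Mul(-80, Add(121, 171)) = Mul(-80, 292) = -23360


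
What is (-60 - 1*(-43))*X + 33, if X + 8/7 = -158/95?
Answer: 53667/665 ≈ 80.702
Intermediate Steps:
X = -1866/665 (X = -8/7 - 158/95 = -1866/665 ≈ -2.8060)
(-60 - 1*(-43))*X + 33 = (-60 - 1*(-43))*(-1866/665) + 33 = (-60 + 43)*(-1866/665) + 33 = -17*(-1866/665) + 33 = 31722/665 + 33 = 53667/665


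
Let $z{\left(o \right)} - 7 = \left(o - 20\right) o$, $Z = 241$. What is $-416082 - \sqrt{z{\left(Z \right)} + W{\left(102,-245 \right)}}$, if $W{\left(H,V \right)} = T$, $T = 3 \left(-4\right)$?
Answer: $-416082 - 2 \sqrt{13314} \approx -4.1631 \cdot 10^{5}$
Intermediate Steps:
$T = -12$
$z{\left(o \right)} = 7 + o \left(-20 + o\right)$ ($z{\left(o \right)} = 7 + \left(o - 20\right) o = 7 + \left(-20 + o\right) o = 7 + o \left(-20 + o\right)$)
$W{\left(H,V \right)} = -12$
$-416082 - \sqrt{z{\left(Z \right)} + W{\left(102,-245 \right)}} = -416082 - \sqrt{\left(7 + 241^{2} - 4820\right) - 12} = -416082 - \sqrt{\left(7 + 58081 - 4820\right) - 12} = -416082 - \sqrt{53268 - 12} = -416082 - \sqrt{53256} = -416082 - 2 \sqrt{13314}$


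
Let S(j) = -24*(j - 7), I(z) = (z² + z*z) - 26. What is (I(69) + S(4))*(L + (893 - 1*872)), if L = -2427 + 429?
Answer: -18915936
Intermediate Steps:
I(z) = -26 + 2*z² (I(z) = (z² + z²) - 26 = 2*z² - 26 = -26 + 2*z²)
L = -1998
S(j) = 168 - 24*j (S(j) = -24*(-7 + j) = 168 - 24*j)
(I(69) + S(4))*(L + (893 - 1*872)) = ((-26 + 2*69²) + (168 - 24*4))*(-1998 + (893 - 1*872)) = ((-26 + 2*4761) + (168 - 96))*(-1998 + (893 - 872)) = ((-26 + 9522) + 72)*(-1998 + 21) = (9496 + 72)*(-1977) = 9568*(-1977) = -18915936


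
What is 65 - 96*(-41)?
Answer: 4001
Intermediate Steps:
65 - 96*(-41) = 65 + 3936 = 4001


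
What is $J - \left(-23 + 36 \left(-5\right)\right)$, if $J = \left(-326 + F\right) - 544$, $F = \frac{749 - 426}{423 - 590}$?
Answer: $- \frac{111712}{167} \approx -668.93$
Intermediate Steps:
$F = - \frac{323}{167}$ ($F = \frac{323}{-167} = 323 \left(- \frac{1}{167}\right) = - \frac{323}{167} \approx -1.9341$)
$J = - \frac{145613}{167}$ ($J = \left(-326 - \frac{323}{167}\right) - 544 = - \frac{54765}{167} - 544 = - \frac{145613}{167} \approx -871.93$)
$J - \left(-23 + 36 \left(-5\right)\right) = - \frac{145613}{167} - \left(-23 + 36 \left(-5\right)\right) = - \frac{145613}{167} - \left(-23 - 180\right) = - \frac{145613}{167} - -203 = - \frac{145613}{167} + 203 = - \frac{111712}{167}$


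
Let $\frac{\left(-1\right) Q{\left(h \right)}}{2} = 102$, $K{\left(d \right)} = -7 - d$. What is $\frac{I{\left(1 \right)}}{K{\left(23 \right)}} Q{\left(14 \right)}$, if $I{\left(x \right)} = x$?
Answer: $\frac{34}{5} \approx 6.8$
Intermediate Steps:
$Q{\left(h \right)} = -204$ ($Q{\left(h \right)} = \left(-2\right) 102 = -204$)
$\frac{I{\left(1 \right)}}{K{\left(23 \right)}} Q{\left(14 \right)} = 1 \frac{1}{-7 - 23} \left(-204\right) = 1 \frac{1}{-30} \left(-204\right) = 1 \left(- \frac{1}{30}\right) \left(-204\right) = \left(- \frac{1}{30}\right) \left(-204\right) = \frac{34}{5}$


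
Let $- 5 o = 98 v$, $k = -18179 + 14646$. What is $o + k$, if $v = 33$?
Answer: $- \frac{20899}{5} \approx -4179.8$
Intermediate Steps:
$k = -3533$
$o = - \frac{3234}{5}$ ($o = - \frac{98 \cdot 33}{5} = \left(- \frac{1}{5}\right) 3234 = - \frac{3234}{5} \approx -646.8$)
$o + k = - \frac{3234}{5} - 3533 = - \frac{20899}{5}$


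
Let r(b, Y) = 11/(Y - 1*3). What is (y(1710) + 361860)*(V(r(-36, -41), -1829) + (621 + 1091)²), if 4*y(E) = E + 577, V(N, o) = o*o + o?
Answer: 2274025825203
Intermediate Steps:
r(b, Y) = 11/(-3 + Y) (r(b, Y) = 11/(Y - 3) = 11/(-3 + Y))
V(N, o) = o + o² (V(N, o) = o² + o = o + o²)
y(E) = 577/4 + E/4 (y(E) = (E + 577)/4 = (577 + E)/4 = 577/4 + E/4)
(y(1710) + 361860)*(V(r(-36, -41), -1829) + (621 + 1091)²) = ((577/4 + (¼)*1710) + 361860)*(-1829*(1 - 1829) + (621 + 1091)²) = ((577/4 + 855/2) + 361860)*(-1829*(-1828) + 1712²) = (2287/4 + 361860)*(3343412 + 2930944) = (1449727/4)*6274356 = 2274025825203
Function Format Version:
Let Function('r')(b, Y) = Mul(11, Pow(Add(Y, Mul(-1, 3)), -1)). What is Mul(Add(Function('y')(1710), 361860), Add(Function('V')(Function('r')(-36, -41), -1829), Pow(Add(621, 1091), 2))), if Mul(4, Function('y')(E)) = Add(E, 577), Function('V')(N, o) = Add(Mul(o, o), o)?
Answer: 2274025825203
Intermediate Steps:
Function('r')(b, Y) = Mul(11, Pow(Add(-3, Y), -1)) (Function('r')(b, Y) = Mul(11, Pow(Add(Y, -3), -1)) = Mul(11, Pow(Add(-3, Y), -1)))
Function('V')(N, o) = Add(o, Pow(o, 2)) (Function('V')(N, o) = Add(Pow(o, 2), o) = Add(o, Pow(o, 2)))
Function('y')(E) = Add(Rational(577, 4), Mul(Rational(1, 4), E)) (Function('y')(E) = Mul(Rational(1, 4), Add(E, 577)) = Mul(Rational(1, 4), Add(577, E)) = Add(Rational(577, 4), Mul(Rational(1, 4), E)))
Mul(Add(Function('y')(1710), 361860), Add(Function('V')(Function('r')(-36, -41), -1829), Pow(Add(621, 1091), 2))) = Mul(Add(Add(Rational(577, 4), Mul(Rational(1, 4), 1710)), 361860), Add(Mul(-1829, Add(1, -1829)), Pow(Add(621, 1091), 2))) = Mul(Add(Add(Rational(577, 4), Rational(855, 2)), 361860), Add(Mul(-1829, -1828), Pow(1712, 2))) = Mul(Add(Rational(2287, 4), 361860), Add(3343412, 2930944)) = Mul(Rational(1449727, 4), 6274356) = 2274025825203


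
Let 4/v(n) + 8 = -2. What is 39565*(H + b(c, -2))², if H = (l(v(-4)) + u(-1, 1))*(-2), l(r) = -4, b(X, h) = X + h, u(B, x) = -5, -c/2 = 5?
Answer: 1424340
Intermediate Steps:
c = -10 (c = -2*5 = -10)
v(n) = -⅖ (v(n) = 4/(-8 - 2) = 4/(-10) = 4*(-⅒) = -⅖)
H = 18 (H = (-4 - 5)*(-2) = -9*(-2) = 18)
39565*(H + b(c, -2))² = 39565*(18 + (-10 - 2))² = 39565*(18 - 12)² = 39565*6² = 39565*36 = 1424340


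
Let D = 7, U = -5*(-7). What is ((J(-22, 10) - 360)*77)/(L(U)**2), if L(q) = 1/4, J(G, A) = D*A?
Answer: -357280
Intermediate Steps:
U = 35
J(G, A) = 7*A
L(q) = 1/4
((J(-22, 10) - 360)*77)/(L(U)**2) = ((7*10 - 360)*77)/((1/4)**2) = ((70 - 360)*77)/(1/16) = -290*77*16 = -22330*16 = -357280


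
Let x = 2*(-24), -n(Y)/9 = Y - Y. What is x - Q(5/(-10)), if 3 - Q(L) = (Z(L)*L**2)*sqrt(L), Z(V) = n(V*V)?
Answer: -51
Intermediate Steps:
n(Y) = 0 (n(Y) = -9*(Y - Y) = -9*0 = 0)
Z(V) = 0
Q(L) = 3 (Q(L) = 3 - 0*L**2*sqrt(L) = 3 - 0*sqrt(L) = 3 - 1*0 = 3 + 0 = 3)
x = -48
x - Q(5/(-10)) = -48 - 1*3 = -48 - 3 = -51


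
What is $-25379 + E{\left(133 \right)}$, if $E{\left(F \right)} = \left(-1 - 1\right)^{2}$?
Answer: $-25375$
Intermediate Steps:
$E{\left(F \right)} = 4$ ($E{\left(F \right)} = \left(-2\right)^{2} = 4$)
$-25379 + E{\left(133 \right)} = -25379 + 4 = -25375$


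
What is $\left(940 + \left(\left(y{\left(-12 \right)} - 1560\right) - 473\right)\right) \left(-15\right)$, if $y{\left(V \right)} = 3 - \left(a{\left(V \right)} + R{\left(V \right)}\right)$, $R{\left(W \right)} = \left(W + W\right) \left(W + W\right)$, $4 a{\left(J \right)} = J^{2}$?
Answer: $25530$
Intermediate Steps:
$a{\left(J \right)} = \frac{J^{2}}{4}$
$R{\left(W \right)} = 4 W^{2}$ ($R{\left(W \right)} = 2 W 2 W = 4 W^{2}$)
$y{\left(V \right)} = 3 - \frac{17 V^{2}}{4}$ ($y{\left(V \right)} = 3 - \left(\frac{V^{2}}{4} + 4 V^{2}\right) = 3 - \frac{17 V^{2}}{4}$)
$\left(940 + \left(\left(y{\left(-12 \right)} - 1560\right) - 473\right)\right) \left(-15\right) = \left(940 - 2642\right) \left(-15\right) = \left(-1702\right) \left(-15\right) = 25530$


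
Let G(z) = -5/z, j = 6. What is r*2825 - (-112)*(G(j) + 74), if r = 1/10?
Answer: 50863/6 ≈ 8477.2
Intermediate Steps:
r = ⅒ ≈ 0.10000
r*2825 - (-112)*(G(j) + 74) = (⅒)*2825 - (-112)*(-5/6 + 74) = 565/2 - (-112)*(-5*⅙ + 74) = 565/2 - (-112)*(-⅚ + 74) = 565/2 - (-112)*439/6 = 565/2 - 1*(-24584/3) = 565/2 + 24584/3 = 50863/6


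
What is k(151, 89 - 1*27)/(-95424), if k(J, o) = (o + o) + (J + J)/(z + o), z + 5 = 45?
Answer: -925/695232 ≈ -0.0013305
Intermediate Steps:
z = 40 (z = -5 + 45 = 40)
k(J, o) = 2*o + 2*J/(40 + o) (k(J, o) = (o + o) + (J + J)/(40 + o) = 2*o + (2*J)/(40 + o) = 2*o + 2*J/(40 + o))
k(151, 89 - 1*27)/(-95424) = (2*(151 + (89 - 1*27)² + 40*(89 - 1*27))/(40 + (89 - 1*27)))/(-95424) = (2*(151 + (89 - 27)² + 40*(89 - 27))/(40 + (89 - 27)))*(-1/95424) = (2*(151 + 62² + 40*62)/(40 + 62))*(-1/95424) = (2*(151 + 3844 + 2480)/102)*(-1/95424) = (2*(1/102)*6475)*(-1/95424) = (6475/51)*(-1/95424) = -925/695232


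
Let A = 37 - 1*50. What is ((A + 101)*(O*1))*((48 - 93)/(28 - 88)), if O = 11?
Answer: 726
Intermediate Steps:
A = -13 (A = 37 - 50 = -13)
((A + 101)*(O*1))*((48 - 93)/(28 - 88)) = ((-13 + 101)*(11*1))*((48 - 93)/(28 - 88)) = (88*11)*(-45/(-60)) = 968*(-45*(-1/60)) = 968*(¾) = 726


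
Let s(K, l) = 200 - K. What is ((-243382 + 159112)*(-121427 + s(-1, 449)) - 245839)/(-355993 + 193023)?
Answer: -10215469181/162970 ≈ -62683.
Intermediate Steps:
((-243382 + 159112)*(-121427 + s(-1, 449)) - 245839)/(-355993 + 193023) = ((-243382 + 159112)*(-121427 + (200 - 1*(-1))) - 245839)/(-355993 + 193023) = (-84270*(-121427 + (200 + 1)) - 245839)/(-162970) = (-84270*(-121427 + 201) - 245839)*(-1/162970) = (-84270*(-121226) - 245839)*(-1/162970) = (10215715020 - 245839)*(-1/162970) = 10215469181*(-1/162970) = -10215469181/162970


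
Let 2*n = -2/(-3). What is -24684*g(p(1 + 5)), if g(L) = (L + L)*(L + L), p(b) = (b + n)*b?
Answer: -142574784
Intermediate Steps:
n = ⅓ (n = (-2/(-3))/2 = (-2*(-⅓))/2 = (½)*(⅔) = ⅓ ≈ 0.33333)
p(b) = b*(⅓ + b) (p(b) = (b + ⅓)*b = (⅓ + b)*b = b*(⅓ + b))
g(L) = 4*L² (g(L) = (2*L)*(2*L) = 4*L²)
-24684*g(p(1 + 5)) = -98736*((1 + 5)*(⅓ + (1 + 5)))² = -98736*(6*(⅓ + 6))² = -98736*(6*(19/3))² = -98736*38² = -98736*1444 = -24684*5776 = -142574784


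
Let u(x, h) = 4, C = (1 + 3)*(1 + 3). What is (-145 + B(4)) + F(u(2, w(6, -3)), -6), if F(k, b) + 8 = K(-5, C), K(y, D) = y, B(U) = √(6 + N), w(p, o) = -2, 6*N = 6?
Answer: -158 + √7 ≈ -155.35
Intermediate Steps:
N = 1 (N = (⅙)*6 = 1)
C = 16 (C = 4*4 = 16)
B(U) = √7 (B(U) = √(6 + 1) = √7)
F(k, b) = -13 (F(k, b) = -8 - 5 = -13)
(-145 + B(4)) + F(u(2, w(6, -3)), -6) = (-145 + √7) - 13 = -158 + √7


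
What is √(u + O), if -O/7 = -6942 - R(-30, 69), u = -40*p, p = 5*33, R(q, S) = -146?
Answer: 2*√10243 ≈ 202.42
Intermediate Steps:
p = 165
u = -6600 (u = -40*165 = -6600)
O = 47572 (O = -7*(-6942 - 1*(-146)) = -7*(-6942 + 146) = -7*(-6796) = 47572)
√(u + O) = √(-6600 + 47572) = √40972 = 2*√10243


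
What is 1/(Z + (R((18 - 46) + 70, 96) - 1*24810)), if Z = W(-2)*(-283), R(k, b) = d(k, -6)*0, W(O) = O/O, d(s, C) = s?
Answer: -1/25093 ≈ -3.9852e-5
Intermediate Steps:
W(O) = 1
R(k, b) = 0 (R(k, b) = k*0 = 0)
Z = -283 (Z = 1*(-283) = -283)
1/(Z + (R((18 - 46) + 70, 96) - 1*24810)) = 1/(-283 + (0 - 1*24810)) = 1/(-283 + (0 - 24810)) = 1/(-283 - 24810) = 1/(-25093) = -1/25093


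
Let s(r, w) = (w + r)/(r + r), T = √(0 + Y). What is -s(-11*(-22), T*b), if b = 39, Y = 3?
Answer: -½ - 39*√3/484 ≈ -0.63957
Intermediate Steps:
T = √3 (T = √(0 + 3) = √3 ≈ 1.7320)
s(r, w) = (r + w)/(2*r) (s(r, w) = (r + w)/((2*r)) = (r + w)*(1/(2*r)) = (r + w)/(2*r))
-s(-11*(-22), T*b) = -(-11*(-22) + √3*39)/(2*((-11*(-22)))) = -(242 + 39*√3)/(2*242) = -(½ + 39*√3/484) = -½ - 39*√3/484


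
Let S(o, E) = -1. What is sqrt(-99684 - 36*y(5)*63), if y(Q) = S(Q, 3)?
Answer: 6*I*sqrt(2706) ≈ 312.12*I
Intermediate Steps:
y(Q) = -1
sqrt(-99684 - 36*y(5)*63) = sqrt(-99684 - 36*(-1)*63) = sqrt(-99684 + 36*63) = sqrt(-99684 + 2268) = sqrt(-97416) = 6*I*sqrt(2706)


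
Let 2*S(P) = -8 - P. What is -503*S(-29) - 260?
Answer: -11083/2 ≈ -5541.5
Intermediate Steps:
S(P) = -4 - P/2 (S(P) = (-8 - P)/2 = -4 - P/2)
-503*S(-29) - 260 = -503*(-4 - 1/2*(-29)) - 260 = -503*(-4 + 29/2) - 260 = -503*21/2 - 260 = -10563/2 - 260 = -11083/2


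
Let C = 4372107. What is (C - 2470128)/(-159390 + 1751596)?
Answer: 1901979/1592206 ≈ 1.1946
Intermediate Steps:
(C - 2470128)/(-159390 + 1751596) = (4372107 - 2470128)/(-159390 + 1751596) = 1901979/1592206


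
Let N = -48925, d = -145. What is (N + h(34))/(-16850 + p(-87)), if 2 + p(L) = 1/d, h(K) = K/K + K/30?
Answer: 21281447/7330623 ≈ 2.9031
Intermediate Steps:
h(K) = 1 + K/30 (h(K) = 1 + K*(1/30) = 1 + K/30)
p(L) = -291/145 (p(L) = -2 + 1/(-145) = -2 - 1/145 = -291/145)
(N + h(34))/(-16850 + p(-87)) = (-48925 + (1 + (1/30)*34))/(-16850 - 291/145) = (-48925 + (1 + 17/15))/(-2443541/145) = (-48925 + 32/15)*(-145/2443541) = -733843/15*(-145/2443541) = 21281447/7330623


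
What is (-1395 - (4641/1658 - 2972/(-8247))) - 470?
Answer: -25544327893/13673526 ≈ -1868.2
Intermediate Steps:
(-1395 - (4641/1658 - 2972/(-8247))) - 470 = (-1395 - (4641*(1/1658) - 2972*(-1/8247))) - 470 = (-1395 - (4641/1658 + 2972/8247)) - 470 = (-1395 - 1*43201903/13673526) - 470 = (-1395 - 43201903/13673526) - 470 = -19117770673/13673526 - 470 = -25544327893/13673526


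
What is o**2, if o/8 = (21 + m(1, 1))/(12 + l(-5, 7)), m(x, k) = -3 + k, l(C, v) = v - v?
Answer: 1444/9 ≈ 160.44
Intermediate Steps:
l(C, v) = 0
o = 38/3 (o = 8*((21 + (-3 + 1))/(12 + 0)) = 8*((21 - 2)/12) = 8*(19*(1/12)) = 8*(19/12) = 38/3 ≈ 12.667)
o**2 = (38/3)**2 = 1444/9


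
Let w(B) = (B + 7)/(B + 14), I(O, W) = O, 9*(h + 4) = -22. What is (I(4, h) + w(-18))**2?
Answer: 729/16 ≈ 45.563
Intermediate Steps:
h = -58/9 (h = -4 + (1/9)*(-22) = -4 - 22/9 = -58/9 ≈ -6.4444)
w(B) = (7 + B)/(14 + B)
(I(4, h) + w(-18))**2 = (4 + (7 - 18)/(14 - 18))**2 = (4 - 11/(-4))**2 = (4 - 1/4*(-11))**2 = (4 + 11/4)**2 = (27/4)**2 = 729/16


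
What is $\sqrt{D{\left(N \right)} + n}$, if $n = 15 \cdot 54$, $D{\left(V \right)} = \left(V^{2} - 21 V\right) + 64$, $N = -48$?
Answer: $\sqrt{4186} \approx 64.699$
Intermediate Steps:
$D{\left(V \right)} = 64 + V^{2} - 21 V$
$n = 810$
$\sqrt{D{\left(N \right)} + n} = \sqrt{\left(64 + \left(-48\right)^{2} - -1008\right) + 810} = \sqrt{\left(64 + 2304 + 1008\right) + 810} = \sqrt{3376 + 810} = \sqrt{4186}$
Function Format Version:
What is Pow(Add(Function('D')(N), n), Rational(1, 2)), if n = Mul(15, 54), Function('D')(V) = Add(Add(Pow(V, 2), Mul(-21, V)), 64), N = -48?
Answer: Pow(4186, Rational(1, 2)) ≈ 64.699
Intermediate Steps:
Function('D')(V) = Add(64, Pow(V, 2), Mul(-21, V))
n = 810
Pow(Add(Function('D')(N), n), Rational(1, 2)) = Pow(Add(Add(64, Pow(-48, 2), Mul(-21, -48)), 810), Rational(1, 2)) = Pow(Add(Add(64, 2304, 1008), 810), Rational(1, 2)) = Pow(Add(3376, 810), Rational(1, 2)) = Pow(4186, Rational(1, 2))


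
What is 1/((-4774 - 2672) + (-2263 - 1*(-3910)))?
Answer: -1/5799 ≈ -0.00017244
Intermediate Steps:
1/((-4774 - 2672) + (-2263 - 1*(-3910))) = 1/(-7446 + (-2263 + 3910)) = 1/(-7446 + 1647) = 1/(-5799) = -1/5799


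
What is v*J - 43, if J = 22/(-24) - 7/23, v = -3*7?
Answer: -1597/92 ≈ -17.359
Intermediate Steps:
v = -21
J = -337/276 (J = 22*(-1/24) - 7*1/23 = -11/12 - 7/23 = -337/276 ≈ -1.2210)
v*J - 43 = -21*(-337/276) - 43 = 2359/92 - 43 = -1597/92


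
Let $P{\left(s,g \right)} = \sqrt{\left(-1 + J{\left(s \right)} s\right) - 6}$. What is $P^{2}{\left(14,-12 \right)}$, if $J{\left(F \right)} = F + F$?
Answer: $385$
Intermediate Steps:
$J{\left(F \right)} = 2 F$
$P{\left(s,g \right)} = \sqrt{-7 + 2 s^{2}}$ ($P{\left(s,g \right)} = \sqrt{\left(-1 + 2 s s\right) - 6} = \sqrt{\left(-1 + 2 s^{2}\right) - 6} = \sqrt{-7 + 2 s^{2}}$)
$P^{2}{\left(14,-12 \right)} = \left(\sqrt{-7 + 2 \cdot 14^{2}}\right)^{2} = \left(\sqrt{-7 + 2 \cdot 196}\right)^{2} = \left(\sqrt{-7 + 392}\right)^{2} = \left(\sqrt{385}\right)^{2} = 385$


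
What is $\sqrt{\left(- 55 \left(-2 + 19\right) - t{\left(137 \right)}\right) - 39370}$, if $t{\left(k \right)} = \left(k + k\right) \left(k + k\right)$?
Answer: $i \sqrt{115381} \approx 339.68 i$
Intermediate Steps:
$t{\left(k \right)} = 4 k^{2}$ ($t{\left(k \right)} = 2 k 2 k = 4 k^{2}$)
$\sqrt{\left(- 55 \left(-2 + 19\right) - t{\left(137 \right)}\right) - 39370} = \sqrt{\left(- 55 \left(-2 + 19\right) - 4 \cdot 137^{2}\right) - 39370} = \sqrt{\left(\left(-55\right) 17 - 4 \cdot 18769\right) - 39370} = \sqrt{\left(-935 - 75076\right) - 39370} = \sqrt{-76011 - 39370} = \sqrt{-115381} = i \sqrt{115381}$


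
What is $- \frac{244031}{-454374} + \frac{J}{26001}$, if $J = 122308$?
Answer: $\frac{6879847247}{1312686486} \approx 5.241$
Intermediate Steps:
$- \frac{244031}{-454374} + \frac{J}{26001} = - \frac{244031}{-454374} + \frac{122308}{26001} = \left(-244031\right) \left(- \frac{1}{454374}\right) + 122308 \cdot \frac{1}{26001} = \frac{244031}{454374} + \frac{122308}{26001} = \frac{6879847247}{1312686486}$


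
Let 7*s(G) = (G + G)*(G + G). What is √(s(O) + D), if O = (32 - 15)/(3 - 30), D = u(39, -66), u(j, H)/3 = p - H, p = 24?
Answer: √9652762/189 ≈ 16.439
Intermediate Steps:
u(j, H) = 72 - 3*H (u(j, H) = 3*(24 - H) = 72 - 3*H)
D = 270 (D = 72 - 3*(-66) = 72 + 198 = 270)
O = -17/27 (O = 17/(-27) = 17*(-1/27) = -17/27 ≈ -0.62963)
s(G) = 4*G²/7 (s(G) = ((G + G)*(G + G))/7 = ((2*G)*(2*G))/7 = (4*G²)/7 = 4*G²/7)
√(s(O) + D) = √(4*(-17/27)²/7 + 270) = √((4/7)*(289/729) + 270) = √(1156/5103 + 270) = √(1378966/5103) = √9652762/189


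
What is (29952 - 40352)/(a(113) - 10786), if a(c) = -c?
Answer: 10400/10899 ≈ 0.95422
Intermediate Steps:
(29952 - 40352)/(a(113) - 10786) = (29952 - 40352)/(-1*113 - 10786) = -10400/(-113 - 10786) = -10400/(-10899) = -10400*(-1/10899) = 10400/10899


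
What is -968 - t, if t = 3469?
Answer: -4437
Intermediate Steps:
-968 - t = -968 - 1*3469 = -968 - 3469 = -4437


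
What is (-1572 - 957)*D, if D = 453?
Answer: -1145637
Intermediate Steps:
(-1572 - 957)*D = (-1572 - 957)*453 = -2529*453 = -1145637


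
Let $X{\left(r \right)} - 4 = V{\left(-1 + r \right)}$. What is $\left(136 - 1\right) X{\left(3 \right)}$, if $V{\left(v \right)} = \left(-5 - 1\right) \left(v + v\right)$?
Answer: $-2700$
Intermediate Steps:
$V{\left(v \right)} = - 12 v$ ($V{\left(v \right)} = - 6 \cdot 2 v = - 12 v$)
$X{\left(r \right)} = 16 - 12 r$ ($X{\left(r \right)} = 4 - 12 \left(-1 + r\right) = 4 - \left(-12 + 12 r\right) = 16 - 12 r$)
$\left(136 - 1\right) X{\left(3 \right)} = \left(136 - 1\right) \left(16 - 36\right) = 135 \left(16 - 36\right) = 135 \left(-20\right) = -2700$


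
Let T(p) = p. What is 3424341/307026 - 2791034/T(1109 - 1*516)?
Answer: -284963123557/60688806 ≈ -4695.5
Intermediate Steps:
3424341/307026 - 2791034/T(1109 - 1*516) = 3424341/307026 - 2791034/(1109 - 1*516) = 3424341*(1/307026) - 2791034/(1109 - 516) = 1141447/102342 - 2791034/593 = -284963123557/60688806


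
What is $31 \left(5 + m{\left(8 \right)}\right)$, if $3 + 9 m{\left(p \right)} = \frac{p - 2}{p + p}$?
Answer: $\frac{3503}{24} \approx 145.96$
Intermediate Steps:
$m{\left(p \right)} = - \frac{1}{3} + \frac{-2 + p}{18 p}$ ($m{\left(p \right)} = - \frac{1}{3} + \frac{\left(p - 2\right) \frac{1}{p + p}}{9} = - \frac{1}{3} + \frac{\left(-2 + p\right) \frac{1}{2 p}}{9} = - \frac{1}{3} + \frac{\frac{1}{2} \frac{1}{p} \left(-2 + p\right)}{9} = - \frac{1}{3} + \frac{-2 + p}{18 p}$)
$31 \left(5 + m{\left(8 \right)}\right) = 31 \left(5 + \frac{-2 - 40}{18 \cdot 8}\right) = 31 \left(5 + \frac{1}{18} \cdot \frac{1}{8} \left(-2 - 40\right)\right) = 31 \left(5 + \frac{1}{18} \cdot \frac{1}{8} \left(-42\right)\right) = 31 \left(5 - \frac{7}{24}\right) = 31 \cdot \frac{113}{24} = \frac{3503}{24}$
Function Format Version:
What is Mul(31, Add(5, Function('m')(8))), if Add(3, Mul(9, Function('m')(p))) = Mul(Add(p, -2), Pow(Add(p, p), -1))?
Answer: Rational(3503, 24) ≈ 145.96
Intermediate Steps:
Function('m')(p) = Add(Rational(-1, 3), Mul(Rational(1, 18), Pow(p, -1), Add(-2, p))) (Function('m')(p) = Add(Rational(-1, 3), Mul(Rational(1, 9), Mul(Add(p, -2), Pow(Add(p, p), -1)))) = Add(Rational(-1, 3), Mul(Rational(1, 9), Mul(Add(-2, p), Pow(Mul(2, p), -1)))) = Add(Rational(-1, 3), Mul(Rational(1, 9), Mul(Add(-2, p), Mul(Rational(1, 2), Pow(p, -1))))) = Add(Rational(-1, 3), Mul(Rational(1, 9), Mul(Rational(1, 2), Pow(p, -1), Add(-2, p)))) = Add(Rational(-1, 3), Mul(Rational(1, 18), Pow(p, -1), Add(-2, p))))
Mul(31, Add(5, Function('m')(8))) = Mul(31, Add(5, Mul(Rational(1, 18), Pow(8, -1), Add(-2, Mul(-5, 8))))) = Mul(31, Add(5, Mul(Rational(1, 18), Rational(1, 8), Add(-2, -40)))) = Mul(31, Add(5, Mul(Rational(1, 18), Rational(1, 8), -42))) = Mul(31, Add(5, Rational(-7, 24))) = Mul(31, Rational(113, 24)) = Rational(3503, 24)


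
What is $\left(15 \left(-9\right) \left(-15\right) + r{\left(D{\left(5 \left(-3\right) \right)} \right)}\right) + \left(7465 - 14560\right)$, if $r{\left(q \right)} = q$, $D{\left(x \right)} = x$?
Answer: $-5085$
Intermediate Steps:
$\left(15 \left(-9\right) \left(-15\right) + r{\left(D{\left(5 \left(-3\right) \right)} \right)}\right) + \left(7465 - 14560\right) = \left(15 \left(-9\right) \left(-15\right) + 5 \left(-3\right)\right) + \left(7465 - 14560\right) = \left(\left(-135\right) \left(-15\right) - 15\right) - 7095 = \left(2025 - 15\right) - 7095 = 2010 - 7095 = -5085$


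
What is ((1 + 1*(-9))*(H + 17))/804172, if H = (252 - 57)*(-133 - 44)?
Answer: 68996/201043 ≈ 0.34319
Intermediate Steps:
H = -34515 (H = 195*(-177) = -34515)
((1 + 1*(-9))*(H + 17))/804172 = ((1 + 1*(-9))*(-34515 + 17))/804172 = ((1 - 9)*(-34498))*(1/804172) = -8*(-34498)*(1/804172) = 275984*(1/804172) = 68996/201043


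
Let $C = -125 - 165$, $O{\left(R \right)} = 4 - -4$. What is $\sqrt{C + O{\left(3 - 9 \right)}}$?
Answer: $i \sqrt{282} \approx 16.793 i$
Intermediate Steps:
$O{\left(R \right)} = 8$ ($O{\left(R \right)} = 4 + 4 = 8$)
$C = -290$
$\sqrt{C + O{\left(3 - 9 \right)}} = \sqrt{-290 + 8} = \sqrt{-282} = i \sqrt{282}$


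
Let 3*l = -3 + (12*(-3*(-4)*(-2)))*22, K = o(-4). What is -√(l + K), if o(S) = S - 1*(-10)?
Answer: -7*I*√43 ≈ -45.902*I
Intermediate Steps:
o(S) = 10 + S (o(S) = S + 10 = 10 + S)
K = 6 (K = 10 - 4 = 6)
l = -2113 (l = (-3 + (12*(-3*(-4)*(-2)))*22)/3 = (-3 + (12*(12*(-2)))*22)/3 = (-3 + (12*(-24))*22)/3 = (-3 - 288*22)/3 = (-3 - 6336)/3 = (⅓)*(-6339) = -2113)
-√(l + K) = -√(-2113 + 6) = -√(-2107) = -7*I*√43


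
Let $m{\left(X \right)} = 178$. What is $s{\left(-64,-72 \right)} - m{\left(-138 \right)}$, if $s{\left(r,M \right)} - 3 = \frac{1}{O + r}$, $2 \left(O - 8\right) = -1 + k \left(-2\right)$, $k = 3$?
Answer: $- \frac{20827}{119} \approx -175.02$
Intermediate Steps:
$O = \frac{9}{2}$ ($O = 8 + \frac{-1 + 3 \left(-2\right)}{2} = 8 + \frac{-1 - 6}{2} = 8 + \frac{1}{2} \left(-7\right) = 8 - \frac{7}{2} = \frac{9}{2} \approx 4.5$)
$s{\left(r,M \right)} = 3 + \frac{1}{\frac{9}{2} + r}$
$s{\left(-64,-72 \right)} - m{\left(-138 \right)} = \frac{29 + 6 \left(-64\right)}{9 + 2 \left(-64\right)} - 178 = \frac{29 - 384}{9 - 128} - 178 = \frac{1}{-119} \left(-355\right) - 178 = \left(- \frac{1}{119}\right) \left(-355\right) - 178 = \frac{355}{119} - 178 = - \frac{20827}{119}$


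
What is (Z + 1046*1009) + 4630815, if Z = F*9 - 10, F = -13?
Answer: 5686102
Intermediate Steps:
Z = -127 (Z = -13*9 - 10 = -117 - 10 = -127)
(Z + 1046*1009) + 4630815 = (-127 + 1046*1009) + 4630815 = (-127 + 1055414) + 4630815 = 1055287 + 4630815 = 5686102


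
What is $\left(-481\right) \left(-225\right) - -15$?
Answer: $108240$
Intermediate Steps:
$\left(-481\right) \left(-225\right) - -15 = 108225 + 15 = 108240$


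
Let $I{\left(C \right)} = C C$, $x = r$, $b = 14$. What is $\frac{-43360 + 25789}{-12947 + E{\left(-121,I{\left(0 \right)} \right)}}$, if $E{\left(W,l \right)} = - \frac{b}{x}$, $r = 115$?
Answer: $\frac{2020665}{1488919} \approx 1.3571$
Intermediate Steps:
$x = 115$
$I{\left(C \right)} = C^{2}$
$E{\left(W,l \right)} = - \frac{14}{115}$
$\frac{-43360 + 25789}{-12947 + E{\left(-121,I{\left(0 \right)} \right)}} = \frac{-43360 + 25789}{-12947 - \frac{14}{115}} = - \frac{17571}{- \frac{1488919}{115}} = \left(-17571\right) \left(- \frac{115}{1488919}\right) = \frac{2020665}{1488919}$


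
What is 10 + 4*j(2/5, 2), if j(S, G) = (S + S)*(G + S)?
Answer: 442/25 ≈ 17.680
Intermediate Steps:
j(S, G) = 2*S*(G + S) (j(S, G) = (2*S)*(G + S) = 2*S*(G + S))
10 + 4*j(2/5, 2) = 10 + 4*(2*(2/5)*(2 + 2/5)) = 10 + 4*(2*(2*(⅕))*(2 + 2*(⅕))) = 10 + 4*(2*(⅖)*(2 + ⅖)) = 10 + 4*(2*(⅖)*(12/5)) = 10 + 4*(48/25) = 10 + 192/25 = 442/25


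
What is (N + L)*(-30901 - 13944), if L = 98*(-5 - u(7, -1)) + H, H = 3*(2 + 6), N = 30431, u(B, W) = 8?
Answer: -1308621945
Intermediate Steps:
H = 24 (H = 3*8 = 24)
L = -1250 (L = 98*(-5 - 1*8) + 24 = 98*(-5 - 8) + 24 = 98*(-13) + 24 = -1274 + 24 = -1250)
(N + L)*(-30901 - 13944) = (30431 - 1250)*(-30901 - 13944) = 29181*(-44845) = -1308621945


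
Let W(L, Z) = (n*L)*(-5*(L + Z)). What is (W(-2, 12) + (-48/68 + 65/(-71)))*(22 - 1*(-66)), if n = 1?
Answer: 10449384/1207 ≈ 8657.3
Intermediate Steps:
W(L, Z) = L*(-5*L - 5*Z) (W(L, Z) = (1*L)*(-5*(L + Z)) = L*(-5*L - 5*Z))
(W(-2, 12) + (-48/68 + 65/(-71)))*(22 - 1*(-66)) = (-5*(-2)*(-2 + 12) + (-48/68 + 65/(-71)))*(22 - 1*(-66)) = (-5*(-2)*10 + (-48*1/68 + 65*(-1/71)))*(22 + 66) = (100 + (-12/17 - 65/71))*88 = (100 - 1957/1207)*88 = (118743/1207)*88 = 10449384/1207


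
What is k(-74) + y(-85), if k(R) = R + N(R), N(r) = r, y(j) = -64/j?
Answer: -12516/85 ≈ -147.25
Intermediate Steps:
k(R) = 2*R (k(R) = R + R = 2*R)
k(-74) + y(-85) = 2*(-74) - 64/(-85) = -148 - 64*(-1/85) = -148 + 64/85 = -12516/85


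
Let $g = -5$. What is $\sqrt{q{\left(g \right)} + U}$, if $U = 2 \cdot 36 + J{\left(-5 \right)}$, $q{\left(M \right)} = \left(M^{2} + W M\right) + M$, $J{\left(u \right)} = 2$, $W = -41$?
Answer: $\sqrt{299} \approx 17.292$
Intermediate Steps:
$q{\left(M \right)} = M^{2} - 40 M$ ($q{\left(M \right)} = \left(M^{2} - 41 M\right) + M = M^{2} - 40 M$)
$U = 74$ ($U = 2 \cdot 36 + 2 = 72 + 2 = 74$)
$\sqrt{q{\left(g \right)} + U} = \sqrt{- 5 \left(-40 - 5\right) + 74} = \sqrt{\left(-5\right) \left(-45\right) + 74} = \sqrt{225 + 74} = \sqrt{299}$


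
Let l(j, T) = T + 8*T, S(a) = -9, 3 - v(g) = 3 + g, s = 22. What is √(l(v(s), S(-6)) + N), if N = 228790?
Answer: √228709 ≈ 478.24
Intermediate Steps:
v(g) = -g (v(g) = 3 - (3 + g) = 3 + (-3 - g) = -g)
l(j, T) = 9*T
√(l(v(s), S(-6)) + N) = √(9*(-9) + 228790) = √(-81 + 228790) = √228709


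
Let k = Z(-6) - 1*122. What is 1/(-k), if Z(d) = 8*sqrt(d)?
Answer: 61/7634 + 2*I*sqrt(6)/3817 ≈ 0.0079906 + 0.0012835*I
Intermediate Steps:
k = -122 + 8*I*sqrt(6) (k = 8*sqrt(-6) - 1*122 = 8*(I*sqrt(6)) - 122 = 8*I*sqrt(6) - 122 = -122 + 8*I*sqrt(6) ≈ -122.0 + 19.596*I)
1/(-k) = 1/(-(-122 + 8*I*sqrt(6))) = 1/(122 - 8*I*sqrt(6))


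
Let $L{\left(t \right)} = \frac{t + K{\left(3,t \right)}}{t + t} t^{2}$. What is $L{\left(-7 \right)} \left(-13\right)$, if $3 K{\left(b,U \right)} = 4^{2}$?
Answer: $- \frac{455}{6} \approx -75.833$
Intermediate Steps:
$K{\left(b,U \right)} = \frac{16}{3}$ ($K{\left(b,U \right)} = \frac{4^{2}}{3} = \frac{1}{3} \cdot 16 = \frac{16}{3}$)
$L{\left(t \right)} = \frac{t \left(\frac{16}{3} + t\right)}{2}$ ($L{\left(t \right)} = \frac{t + \frac{16}{3}}{t + t} t^{2} = \frac{\frac{16}{3} + t}{2 t} t^{2} = \frac{t \left(\frac{16}{3} + t\right)}{2}$)
$L{\left(-7 \right)} \left(-13\right) = \frac{1}{6} \left(-7\right) \left(16 + 3 \left(-7\right)\right) \left(-13\right) = \frac{1}{6} \left(-7\right) \left(16 - 21\right) \left(-13\right) = \frac{1}{6} \left(-7\right) \left(-5\right) \left(-13\right) = \frac{35}{6} \left(-13\right) = - \frac{455}{6}$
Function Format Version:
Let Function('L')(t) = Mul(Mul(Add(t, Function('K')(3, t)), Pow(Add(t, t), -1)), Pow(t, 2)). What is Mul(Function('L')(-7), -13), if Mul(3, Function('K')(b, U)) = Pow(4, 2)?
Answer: Rational(-455, 6) ≈ -75.833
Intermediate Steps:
Function('K')(b, U) = Rational(16, 3) (Function('K')(b, U) = Mul(Rational(1, 3), Pow(4, 2)) = Mul(Rational(1, 3), 16) = Rational(16, 3))
Function('L')(t) = Mul(Rational(1, 2), t, Add(Rational(16, 3), t)) (Function('L')(t) = Mul(Mul(Add(t, Rational(16, 3)), Pow(Add(t, t), -1)), Pow(t, 2)) = Mul(Mul(Add(Rational(16, 3), t), Pow(Mul(2, t), -1)), Pow(t, 2)) = Mul(Mul(Add(Rational(16, 3), t), Mul(Rational(1, 2), Pow(t, -1))), Pow(t, 2)) = Mul(Mul(Rational(1, 2), Pow(t, -1), Add(Rational(16, 3), t)), Pow(t, 2)) = Mul(Rational(1, 2), t, Add(Rational(16, 3), t)))
Mul(Function('L')(-7), -13) = Mul(Mul(Rational(1, 6), -7, Add(16, Mul(3, -7))), -13) = Mul(Mul(Rational(1, 6), -7, Add(16, -21)), -13) = Mul(Mul(Rational(1, 6), -7, -5), -13) = Mul(Rational(35, 6), -13) = Rational(-455, 6)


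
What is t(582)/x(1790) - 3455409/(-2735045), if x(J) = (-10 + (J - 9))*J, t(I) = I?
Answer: 9526564620/7539425047 ≈ 1.2636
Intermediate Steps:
x(J) = J*(-19 + J) (x(J) = (-10 + (-9 + J))*J = (-19 + J)*J = J*(-19 + J))
t(582)/x(1790) - 3455409/(-2735045) = 582/((1790*(-19 + 1790))) - 3455409/(-2735045) = 582/((1790*1771)) - 3455409*(-1/2735045) = 582/3170090 + 3455409/2735045 = 582*(1/3170090) + 3455409/2735045 = 291/1585045 + 3455409/2735045 = 9526564620/7539425047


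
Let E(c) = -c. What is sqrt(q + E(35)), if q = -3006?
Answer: I*sqrt(3041) ≈ 55.145*I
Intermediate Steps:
sqrt(q + E(35)) = sqrt(-3006 - 1*35) = sqrt(-3006 - 35) = sqrt(-3041) = I*sqrt(3041)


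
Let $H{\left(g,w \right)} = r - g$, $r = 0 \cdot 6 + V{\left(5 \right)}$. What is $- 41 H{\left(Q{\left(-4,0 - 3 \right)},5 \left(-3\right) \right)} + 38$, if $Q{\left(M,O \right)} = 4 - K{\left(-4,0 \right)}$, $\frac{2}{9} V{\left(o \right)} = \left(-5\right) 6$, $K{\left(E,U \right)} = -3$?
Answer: $5860$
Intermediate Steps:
$V{\left(o \right)} = -135$ ($V{\left(o \right)} = \frac{9 \left(\left(-5\right) 6\right)}{2} = \frac{9}{2} \left(-30\right) = -135$)
$Q{\left(M,O \right)} = 7$ ($Q{\left(M,O \right)} = 4 - -3 = 4 + 3 = 7$)
$r = -135$ ($r = 0 \cdot 6 - 135 = 0 - 135 = -135$)
$H{\left(g,w \right)} = -135 - g$
$- 41 H{\left(Q{\left(-4,0 - 3 \right)},5 \left(-3\right) \right)} + 38 = - 41 \left(-135 - 7\right) + 38 = \left(-41\right) \left(-142\right) + 38 = 5822 + 38 = 5860$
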